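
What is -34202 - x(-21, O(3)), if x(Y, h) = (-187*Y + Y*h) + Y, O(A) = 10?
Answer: -37898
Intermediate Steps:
x(Y, h) = -186*Y + Y*h
-34202 - x(-21, O(3)) = -34202 - (-21)*(-186 + 10) = -34202 - (-21)*(-176) = -34202 - 1*3696 = -34202 - 3696 = -37898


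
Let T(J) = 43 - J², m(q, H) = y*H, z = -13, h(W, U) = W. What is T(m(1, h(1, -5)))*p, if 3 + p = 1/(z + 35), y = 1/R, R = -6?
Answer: -100555/792 ≈ -126.96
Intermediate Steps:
y = -⅙ (y = 1/(-6) = -⅙ ≈ -0.16667)
m(q, H) = -H/6
p = -65/22 (p = -3 + 1/(-13 + 35) = -3 + 1/22 = -65/22 ≈ -2.9545)
T(m(1, h(1, -5)))*p = (43 - (-⅙*1)²)*(-65/22) = (43 - (-⅙)²)*(-65/22) = (43 - 1*1/36)*(-65/22) = (43 - 1/36)*(-65/22) = (1547/36)*(-65/22) = -100555/792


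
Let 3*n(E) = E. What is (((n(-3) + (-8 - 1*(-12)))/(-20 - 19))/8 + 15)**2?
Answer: 2430481/10816 ≈ 224.71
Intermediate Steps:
n(E) = E/3
(((n(-3) + (-8 - 1*(-12)))/(-20 - 19))/8 + 15)**2 = ((((1/3)*(-3) + (-8 - 1*(-12)))/(-20 - 19))/8 + 15)**2 = (((-1 + (-8 + 12))/(-39))*(1/8) + 15)**2 = (((-1 + 4)*(-1/39))*(1/8) + 15)**2 = ((3*(-1/39))*(1/8) + 15)**2 = (-1/13*1/8 + 15)**2 = (-1/104 + 15)**2 = (1559/104)**2 = 2430481/10816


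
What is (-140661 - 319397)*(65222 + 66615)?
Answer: -60652666546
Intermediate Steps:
(-140661 - 319397)*(65222 + 66615) = -460058*131837 = -60652666546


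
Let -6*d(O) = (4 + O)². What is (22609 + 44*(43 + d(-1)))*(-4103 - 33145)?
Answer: -910154880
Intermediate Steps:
d(O) = -(4 + O)²/6
(22609 + 44*(43 + d(-1)))*(-4103 - 33145) = (22609 + 44*(43 - (4 - 1)²/6))*(-4103 - 33145) = (22609 + 44*(43 - ⅙*3²))*(-37248) = (22609 + 44*(43 - ⅙*9))*(-37248) = (22609 + 44*(43 - 3/2))*(-37248) = (22609 + 44*(83/2))*(-37248) = (22609 + 1826)*(-37248) = 24435*(-37248) = -910154880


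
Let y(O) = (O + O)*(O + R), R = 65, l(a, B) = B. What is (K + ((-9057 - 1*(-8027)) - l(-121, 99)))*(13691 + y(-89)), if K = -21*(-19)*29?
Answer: 187569646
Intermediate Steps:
K = 11571 (K = 399*29 = 11571)
y(O) = 2*O*(65 + O) (y(O) = (O + O)*(O + 65) = (2*O)*(65 + O) = 2*O*(65 + O))
(K + ((-9057 - 1*(-8027)) - l(-121, 99)))*(13691 + y(-89)) = (11571 + ((-9057 - 1*(-8027)) - 1*99))*(13691 + 2*(-89)*(65 - 89)) = (11571 + ((-9057 + 8027) - 99))*(13691 + 2*(-89)*(-24)) = (11571 + (-1030 - 99))*(13691 + 4272) = (11571 - 1129)*17963 = 10442*17963 = 187569646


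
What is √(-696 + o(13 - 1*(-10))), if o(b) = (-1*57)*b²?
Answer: I*√30849 ≈ 175.64*I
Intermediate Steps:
o(b) = -57*b²
√(-696 + o(13 - 1*(-10))) = √(-696 - 57*(13 - 1*(-10))²) = √(-696 - 57*(13 + 10)²) = √(-696 - 57*23²) = √(-696 - 57*529) = √(-696 - 30153) = √(-30849) = I*√30849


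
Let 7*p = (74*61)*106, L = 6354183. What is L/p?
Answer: 44479281/478484 ≈ 92.959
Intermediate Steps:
p = 478484/7 (p = ((74*61)*106)/7 = (4514*106)/7 = (⅐)*478484 = 478484/7 ≈ 68355.)
L/p = 6354183/(478484/7) = 6354183*(7/478484) = 44479281/478484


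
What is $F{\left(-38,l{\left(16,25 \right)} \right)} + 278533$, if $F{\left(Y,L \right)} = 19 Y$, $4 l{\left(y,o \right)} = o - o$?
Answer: $277811$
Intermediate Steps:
$l{\left(y,o \right)} = 0$ ($l{\left(y,o \right)} = \frac{o - o}{4} = \frac{1}{4} \cdot 0 = 0$)
$F{\left(-38,l{\left(16,25 \right)} \right)} + 278533 = 19 \left(-38\right) + 278533 = -722 + 278533 = 277811$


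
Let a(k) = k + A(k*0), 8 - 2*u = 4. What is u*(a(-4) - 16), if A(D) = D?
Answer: -40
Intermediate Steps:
u = 2 (u = 4 - 1/2*4 = 4 - 2 = 2)
a(k) = k (a(k) = k + k*0 = k + 0 = k)
u*(a(-4) - 16) = 2*(-4 - 16) = 2*(-20) = -40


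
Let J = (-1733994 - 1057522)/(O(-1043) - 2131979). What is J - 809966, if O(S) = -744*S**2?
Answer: -657280630842894/811491635 ≈ -8.0997e+5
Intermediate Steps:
J = 2791516/811491635 (J = (-1733994 - 1057522)/(-744*(-1043)**2 - 2131979) = -2791516/(-744*1087849 - 2131979) = -2791516/(-809359656 - 2131979) = -2791516/(-811491635) = -2791516*(-1/811491635) = 2791516/811491635 ≈ 0.0034400)
J - 809966 = 2791516/811491635 - 809966 = -657280630842894/811491635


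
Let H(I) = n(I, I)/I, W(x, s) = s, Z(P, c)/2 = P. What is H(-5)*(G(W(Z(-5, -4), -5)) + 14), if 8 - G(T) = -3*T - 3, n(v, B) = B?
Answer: 10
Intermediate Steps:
Z(P, c) = 2*P
H(I) = 1 (H(I) = I/I = 1)
G(T) = 11 + 3*T (G(T) = 8 - (-3*T - 3) = 8 - (-3 - 3*T) = 8 + (3 + 3*T) = 11 + 3*T)
H(-5)*(G(W(Z(-5, -4), -5)) + 14) = 1*((11 + 3*(-5)) + 14) = 1*((11 - 15) + 14) = 1*(-4 + 14) = 1*10 = 10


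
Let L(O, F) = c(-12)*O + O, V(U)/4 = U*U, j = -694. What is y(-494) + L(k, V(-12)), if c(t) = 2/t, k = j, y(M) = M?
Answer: -3217/3 ≈ -1072.3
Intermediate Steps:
V(U) = 4*U**2 (V(U) = 4*(U*U) = 4*U**2)
k = -694
L(O, F) = 5*O/6 (L(O, F) = (2/(-12))*O + O = (2*(-1/12))*O + O = -O/6 + O = 5*O/6)
y(-494) + L(k, V(-12)) = -494 + (5/6)*(-694) = -494 - 1735/3 = -3217/3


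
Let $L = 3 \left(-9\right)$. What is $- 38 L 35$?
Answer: $35910$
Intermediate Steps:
$L = -27$
$- 38 L 35 = \left(-38\right) \left(-27\right) 35 = 1026 \cdot 35 = 35910$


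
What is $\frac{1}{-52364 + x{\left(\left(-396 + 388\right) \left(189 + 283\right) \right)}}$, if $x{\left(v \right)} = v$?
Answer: $- \frac{1}{56140} \approx -1.7813 \cdot 10^{-5}$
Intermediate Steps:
$\frac{1}{-52364 + x{\left(\left(-396 + 388\right) \left(189 + 283\right) \right)}} = \frac{1}{-52364 + \left(-396 + 388\right) \left(189 + 283\right)} = \frac{1}{-52364 - 3776} = \frac{1}{-56140} = - \frac{1}{56140}$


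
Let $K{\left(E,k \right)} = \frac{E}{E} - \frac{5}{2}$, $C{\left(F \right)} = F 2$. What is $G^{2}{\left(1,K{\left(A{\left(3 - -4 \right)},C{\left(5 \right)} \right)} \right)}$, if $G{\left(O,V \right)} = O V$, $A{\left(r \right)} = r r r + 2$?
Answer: $\frac{9}{4} \approx 2.25$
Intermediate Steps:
$C{\left(F \right)} = 2 F$
$A{\left(r \right)} = 2 + r^{3}$ ($A{\left(r \right)} = r^{2} r + 2 = r^{3} + 2 = 2 + r^{3}$)
$K{\left(E,k \right)} = - \frac{3}{2}$ ($K{\left(E,k \right)} = 1 - \frac{5}{2} = - \frac{3}{2}$)
$G^{2}{\left(1,K{\left(A{\left(3 - -4 \right)},C{\left(5 \right)} \right)} \right)} = \left(1 \left(- \frac{3}{2}\right)\right)^{2} = \left(- \frac{3}{2}\right)^{2} = \frac{9}{4}$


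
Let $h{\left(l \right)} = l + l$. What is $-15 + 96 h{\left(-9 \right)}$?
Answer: $-1743$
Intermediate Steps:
$h{\left(l \right)} = 2 l$
$-15 + 96 h{\left(-9 \right)} = -15 + 96 \cdot 2 \left(-9\right) = -15 + 96 \left(-18\right) = -15 - 1728 = -1743$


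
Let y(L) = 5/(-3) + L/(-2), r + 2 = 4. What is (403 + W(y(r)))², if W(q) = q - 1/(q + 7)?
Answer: 243484816/1521 ≈ 1.6008e+5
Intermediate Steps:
r = 2 (r = -2 + 4 = 2)
y(L) = -5/3 - L/2 (y(L) = 5*(-⅓) + L*(-½) = -5/3 - L/2)
W(q) = q - 1/(7 + q)
(403 + W(y(r)))² = (403 + (-1 + (-5/3 - ½*2)² + 7*(-5/3 - ½*2))/(7 + (-5/3 - ½*2)))² = (403 + (-1 + (-5/3 - 1)² + 7*(-5/3 - 1))/(7 + (-5/3 - 1)))² = (403 + (-1 + (-8/3)² + 7*(-8/3))/(7 - 8/3))² = (403 + (-1 + 64/9 - 56/3)/(13/3))² = (403 + (3/13)*(-113/9))² = (403 - 113/39)² = (15604/39)² = 243484816/1521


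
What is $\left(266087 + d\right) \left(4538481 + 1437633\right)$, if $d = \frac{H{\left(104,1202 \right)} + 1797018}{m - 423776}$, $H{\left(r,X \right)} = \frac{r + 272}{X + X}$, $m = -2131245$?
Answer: $\frac{2441801344988401207110}{1535567621} \approx 1.5902 \cdot 10^{12}$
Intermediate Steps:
$H{\left(r,X \right)} = \frac{272 + r}{2 X}$
$d = - \frac{1080007912}{1535567621}$ ($d = \frac{\frac{272 + 104}{2 \cdot 1202} + 1797018}{-2131245 - 423776} = \frac{\frac{1}{2} \cdot \frac{1}{1202} \cdot 376 + 1797018}{-2555021} = \left(\frac{94}{601} + 1797018\right) \left(- \frac{1}{2555021}\right) = \frac{1080007912}{601} \left(- \frac{1}{2555021}\right) = - \frac{1080007912}{1535567621} \approx -0.70333$)
$\left(266087 + d\right) \left(4538481 + 1437633\right) = \left(266087 - \frac{1080007912}{1535567621}\right) \left(4538481 + 1437633\right) = \frac{408593501561115}{1535567621} \cdot 5976114 = \frac{2441801344988401207110}{1535567621}$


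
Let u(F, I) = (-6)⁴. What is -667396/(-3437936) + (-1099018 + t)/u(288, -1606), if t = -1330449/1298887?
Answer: -306658463206656053/361704720555792 ≈ -847.81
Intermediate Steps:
u(F, I) = 1296
t = -1330449/1298887 (t = -1330449*1/1298887 = -1330449/1298887 ≈ -1.0243)
-667396/(-3437936) + (-1099018 + t)/u(288, -1606) = -667396/(-3437936) + (-1099018 - 1330449/1298887)/1296 = -667396*(-1/3437936) - 1427501523415/1298887*1/1296 = 166849/859484 - 1427501523415/1683357552 = -306658463206656053/361704720555792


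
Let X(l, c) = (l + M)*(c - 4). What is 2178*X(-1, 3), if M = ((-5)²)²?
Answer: -1359072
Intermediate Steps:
M = 625 (M = 25² = 625)
X(l, c) = (-4 + c)*(625 + l) (X(l, c) = (l + 625)*(c - 4) = (625 + l)*(-4 + c) = (-4 + c)*(625 + l))
2178*X(-1, 3) = 2178*(-2500 - 4*(-1) + 625*3 + 3*(-1)) = 2178*(-2500 + 4 + 1875 - 3) = 2178*(-624) = -1359072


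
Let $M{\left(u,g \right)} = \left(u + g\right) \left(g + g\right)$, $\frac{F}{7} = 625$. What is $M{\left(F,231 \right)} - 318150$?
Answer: $1809822$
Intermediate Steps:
$F = 4375$ ($F = 7 \cdot 625 = 4375$)
$M{\left(u,g \right)} = 2 g \left(g + u\right)$ ($M{\left(u,g \right)} = \left(g + u\right) 2 g = 2 g \left(g + u\right)$)
$M{\left(F,231 \right)} - 318150 = 2 \cdot 231 \left(231 + 4375\right) - 318150 = 2 \cdot 231 \cdot 4606 - 318150 = 2127972 - 318150 = 1809822$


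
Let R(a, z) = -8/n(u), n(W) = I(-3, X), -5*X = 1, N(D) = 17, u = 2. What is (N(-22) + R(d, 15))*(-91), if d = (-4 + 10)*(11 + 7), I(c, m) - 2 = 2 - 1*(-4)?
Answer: -1456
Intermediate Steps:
X = -⅕ (X = -⅕*1 = -⅕ ≈ -0.20000)
I(c, m) = 8 (I(c, m) = 2 + (2 - 1*(-4)) = 2 + (2 + 4) = 2 + 6 = 8)
n(W) = 8
d = 108 (d = 6*18 = 108)
R(a, z) = -1 (R(a, z) = -8/8 = -8*⅛ = -1)
(N(-22) + R(d, 15))*(-91) = (17 - 1)*(-91) = 16*(-91) = -1456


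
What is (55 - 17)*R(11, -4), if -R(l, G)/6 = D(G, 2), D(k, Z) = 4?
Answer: -912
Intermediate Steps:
R(l, G) = -24 (R(l, G) = -6*4 = -24)
(55 - 17)*R(11, -4) = (55 - 17)*(-24) = 38*(-24) = -912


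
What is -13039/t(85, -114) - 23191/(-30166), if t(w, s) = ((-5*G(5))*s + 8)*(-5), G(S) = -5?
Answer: -15947591/107164715 ≈ -0.14881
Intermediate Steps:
t(w, s) = -40 - 125*s (t(w, s) = ((-5*(-5))*s + 8)*(-5) = (25*s + 8)*(-5) = (8 + 25*s)*(-5) = -40 - 125*s)
-13039/t(85, -114) - 23191/(-30166) = -13039/(-40 - 125*(-114)) - 23191/(-30166) = -13039/(-40 + 14250) - 23191*(-1/30166) = -13039/14210 + 23191/30166 = -15947591/107164715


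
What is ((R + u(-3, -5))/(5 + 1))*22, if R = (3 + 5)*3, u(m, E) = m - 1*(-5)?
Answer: 286/3 ≈ 95.333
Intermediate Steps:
u(m, E) = 5 + m (u(m, E) = m + 5 = 5 + m)
R = 24 (R = 8*3 = 24)
((R + u(-3, -5))/(5 + 1))*22 = ((24 + (5 - 3))/(5 + 1))*22 = ((24 + 2)/6)*22 = (26*(⅙))*22 = (13/3)*22 = 286/3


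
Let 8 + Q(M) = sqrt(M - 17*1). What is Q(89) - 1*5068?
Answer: -5076 + 6*sqrt(2) ≈ -5067.5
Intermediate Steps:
Q(M) = -8 + sqrt(-17 + M) (Q(M) = -8 + sqrt(M - 17*1) = -8 + sqrt(M - 17) = -8 + sqrt(-17 + M))
Q(89) - 1*5068 = (-8 + sqrt(-17 + 89)) - 1*5068 = (-8 + sqrt(72)) - 5068 = (-8 + 6*sqrt(2)) - 5068 = -5076 + 6*sqrt(2)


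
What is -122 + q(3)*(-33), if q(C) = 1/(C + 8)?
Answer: -125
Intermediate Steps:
q(C) = 1/(8 + C)
-122 + q(3)*(-33) = -122 - 33/(8 + 3) = -122 - 33/11 = -122 + (1/11)*(-33) = -122 - 3 = -125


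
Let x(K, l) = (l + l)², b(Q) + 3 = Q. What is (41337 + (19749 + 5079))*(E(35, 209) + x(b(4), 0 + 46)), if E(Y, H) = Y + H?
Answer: 576164820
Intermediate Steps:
b(Q) = -3 + Q
E(Y, H) = H + Y
x(K, l) = 4*l² (x(K, l) = (2*l)² = 4*l²)
(41337 + (19749 + 5079))*(E(35, 209) + x(b(4), 0 + 46)) = (41337 + (19749 + 5079))*((209 + 35) + 4*(0 + 46)²) = (41337 + 24828)*(244 + 4*46²) = 66165*(244 + 4*2116) = 66165*(244 + 8464) = 66165*8708 = 576164820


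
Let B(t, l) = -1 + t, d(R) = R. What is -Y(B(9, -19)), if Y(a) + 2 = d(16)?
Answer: -14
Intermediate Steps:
Y(a) = 14 (Y(a) = -2 + 16 = 14)
-Y(B(9, -19)) = -1*14 = -14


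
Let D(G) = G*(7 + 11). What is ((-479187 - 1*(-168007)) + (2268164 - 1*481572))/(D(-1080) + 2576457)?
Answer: 491804/852339 ≈ 0.57701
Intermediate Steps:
D(G) = 18*G (D(G) = G*18 = 18*G)
((-479187 - 1*(-168007)) + (2268164 - 1*481572))/(D(-1080) + 2576457) = ((-479187 - 1*(-168007)) + (2268164 - 1*481572))/(18*(-1080) + 2576457) = ((-479187 + 168007) + (2268164 - 481572))/(-19440 + 2576457) = (-311180 + 1786592)/2557017 = 1475412*(1/2557017) = 491804/852339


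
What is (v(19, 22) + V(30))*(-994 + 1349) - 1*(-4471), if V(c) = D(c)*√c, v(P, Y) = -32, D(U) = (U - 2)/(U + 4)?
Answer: -6889 + 4970*√30/17 ≈ -5287.7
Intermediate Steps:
D(U) = (-2 + U)/(4 + U)
V(c) = √c*(-2 + c)/(4 + c) (V(c) = ((-2 + c)/(4 + c))*√c = √c*(-2 + c)/(4 + c))
(v(19, 22) + V(30))*(-994 + 1349) - 1*(-4471) = (-32 + √30*(-2 + 30)/(4 + 30))*(-994 + 1349) - 1*(-4471) = (-32 + √30*28/34)*355 + 4471 = (-32 + √30*(1/34)*28)*355 + 4471 = (-32 + 14*√30/17)*355 + 4471 = (-11360 + 4970*√30/17) + 4471 = -6889 + 4970*√30/17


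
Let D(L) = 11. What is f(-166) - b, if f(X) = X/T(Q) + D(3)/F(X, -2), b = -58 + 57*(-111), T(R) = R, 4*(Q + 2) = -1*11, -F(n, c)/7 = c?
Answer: 1707915/266 ≈ 6420.7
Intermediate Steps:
F(n, c) = -7*c
Q = -19/4 (Q = -2 + (-1*11)/4 = -2 + (¼)*(-11) = -2 - 11/4 = -19/4 ≈ -4.7500)
b = -6385 (b = -58 - 6327 = -6385)
f(X) = 11/14 - 4*X/19 (f(X) = X/(-19/4) + 11/((-7*(-2))) = X*(-4/19) + 11/14 = -4*X/19 + 11*(1/14) = -4*X/19 + 11/14 = 11/14 - 4*X/19)
f(-166) - b = (11/14 - 4/19*(-166)) - 1*(-6385) = (11/14 + 664/19) + 6385 = 9505/266 + 6385 = 1707915/266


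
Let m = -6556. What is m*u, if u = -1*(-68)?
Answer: -445808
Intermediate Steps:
u = 68
m*u = -6556*68 = -445808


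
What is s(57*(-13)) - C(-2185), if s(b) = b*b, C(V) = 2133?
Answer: 546948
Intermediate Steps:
s(b) = b**2
s(57*(-13)) - C(-2185) = (57*(-13))**2 - 1*2133 = (-741)**2 - 2133 = 549081 - 2133 = 546948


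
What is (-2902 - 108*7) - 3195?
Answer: -6853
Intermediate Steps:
(-2902 - 108*7) - 3195 = (-2902 - 756) - 3195 = -3658 - 3195 = -6853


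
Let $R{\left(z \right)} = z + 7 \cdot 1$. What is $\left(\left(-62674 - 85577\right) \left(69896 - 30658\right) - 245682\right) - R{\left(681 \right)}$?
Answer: $-5817319108$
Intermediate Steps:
$R{\left(z \right)} = 7 + z$ ($R{\left(z \right)} = z + 7 = 7 + z$)
$\left(\left(-62674 - 85577\right) \left(69896 - 30658\right) - 245682\right) - R{\left(681 \right)} = \left(\left(-62674 - 85577\right) \left(69896 - 30658\right) - 245682\right) - \left(7 + 681\right) = \left(\left(-148251\right) 39238 - 245682\right) - 688 = \left(-5817072738 - 245682\right) - 688 = -5817318420 - 688 = -5817319108$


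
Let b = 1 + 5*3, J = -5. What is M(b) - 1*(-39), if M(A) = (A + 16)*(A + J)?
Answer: 391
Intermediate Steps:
b = 16 (b = 1 + 15 = 16)
M(A) = (-5 + A)*(16 + A) (M(A) = (A + 16)*(A - 5) = (16 + A)*(-5 + A) = (-5 + A)*(16 + A))
M(b) - 1*(-39) = (-80 + 16² + 11*16) - 1*(-39) = (-80 + 256 + 176) + 39 = 352 + 39 = 391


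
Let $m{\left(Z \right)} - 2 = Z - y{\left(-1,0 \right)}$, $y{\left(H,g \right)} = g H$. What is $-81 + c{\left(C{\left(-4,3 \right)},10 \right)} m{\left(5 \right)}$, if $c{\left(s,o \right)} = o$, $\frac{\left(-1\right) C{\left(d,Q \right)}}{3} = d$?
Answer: $-11$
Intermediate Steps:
$C{\left(d,Q \right)} = - 3 d$
$y{\left(H,g \right)} = H g$
$m{\left(Z \right)} = 2 + Z$ ($m{\left(Z \right)} = 2 + \left(Z - \left(-1\right) 0\right) = 2 + \left(Z - 0\right) = 2 + \left(Z + 0\right) = 2 + Z$)
$-81 + c{\left(C{\left(-4,3 \right)},10 \right)} m{\left(5 \right)} = -81 + 10 \left(2 + 5\right) = -81 + 10 \cdot 7 = -81 + 70 = -11$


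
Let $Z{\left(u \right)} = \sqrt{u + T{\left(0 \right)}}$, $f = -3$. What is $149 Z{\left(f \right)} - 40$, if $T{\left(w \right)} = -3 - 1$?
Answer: $-40 + 149 i \sqrt{7} \approx -40.0 + 394.22 i$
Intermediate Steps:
$T{\left(w \right)} = -4$
$Z{\left(u \right)} = \sqrt{-4 + u}$ ($Z{\left(u \right)} = \sqrt{u - 4} = \sqrt{-4 + u}$)
$149 Z{\left(f \right)} - 40 = 149 \sqrt{-4 - 3} - 40 = 149 \sqrt{-7} - 40 = 149 i \sqrt{7} - 40 = -40 + 149 i \sqrt{7}$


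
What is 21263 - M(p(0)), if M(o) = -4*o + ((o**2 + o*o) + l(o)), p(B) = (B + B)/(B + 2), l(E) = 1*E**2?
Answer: 21263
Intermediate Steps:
l(E) = E**2
p(B) = 2*B/(2 + B) (p(B) = (2*B)/(2 + B) = 2*B/(2 + B))
M(o) = -4*o + 3*o**2 (M(o) = -4*o + ((o**2 + o*o) + o**2) = -4*o + ((o**2 + o**2) + o**2) = -4*o + (2*o**2 + o**2) = -4*o + 3*o**2)
21263 - M(p(0)) = 21263 - 2*0/(2 + 0)*(-4 + 3*(2*0/(2 + 0))) = 21263 - 2*0/2*(-4 + 3*(2*0/2)) = 21263 - 2*0*(1/2)*(-4 + 3*(2*0*(1/2))) = 21263 - 0*(-4 + 3*0) = 21263 - 0*(-4 + 0) = 21263 - 0*(-4) = 21263 - 1*0 = 21263 + 0 = 21263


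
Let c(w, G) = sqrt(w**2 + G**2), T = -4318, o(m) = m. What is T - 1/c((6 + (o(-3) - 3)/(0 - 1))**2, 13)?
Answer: -4318 - sqrt(20905)/20905 ≈ -4318.0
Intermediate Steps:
c(w, G) = sqrt(G**2 + w**2)
T - 1/c((6 + (o(-3) - 3)/(0 - 1))**2, 13) = -4318 - 1/(sqrt(13**2 + ((6 + (-3 - 3)/(0 - 1))**2)**2)) = -4318 - 1/(sqrt(169 + ((6 - 6/(-1))**2)**2)) = -4318 - 1/(sqrt(169 + ((6 - 6*(-1))**2)**2)) = -4318 - 1/(sqrt(169 + ((6 + 6)**2)**2)) = -4318 - 1/(sqrt(169 + (12**2)**2)) = -4318 - 1/(sqrt(169 + 144**2)) = -4318 - 1/(sqrt(169 + 20736)) = -4318 - 1/(sqrt(20905)) = -4318 - sqrt(20905)/20905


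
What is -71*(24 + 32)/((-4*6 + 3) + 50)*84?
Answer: -333984/29 ≈ -11517.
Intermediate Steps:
-71*(24 + 32)/((-4*6 + 3) + 50)*84 = -3976/((-24 + 3) + 50)*84 = -3976/(-21 + 50)*84 = -3976/29*84 = -333984/29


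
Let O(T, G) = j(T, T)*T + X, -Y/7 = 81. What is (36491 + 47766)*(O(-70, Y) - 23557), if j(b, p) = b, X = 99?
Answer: -1563641406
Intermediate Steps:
Y = -567 (Y = -7*81 = -567)
O(T, G) = 99 + T² (O(T, G) = T*T + 99 = T² + 99 = 99 + T²)
(36491 + 47766)*(O(-70, Y) - 23557) = (36491 + 47766)*((99 + (-70)²) - 23557) = 84257*((99 + 4900) - 23557) = 84257*(4999 - 23557) = 84257*(-18558) = -1563641406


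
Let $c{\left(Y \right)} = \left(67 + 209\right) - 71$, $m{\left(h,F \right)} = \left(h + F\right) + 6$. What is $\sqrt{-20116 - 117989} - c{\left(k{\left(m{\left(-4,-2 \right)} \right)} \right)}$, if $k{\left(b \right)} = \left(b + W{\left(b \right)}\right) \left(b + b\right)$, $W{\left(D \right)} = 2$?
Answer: $-205 + 9 i \sqrt{1705} \approx -205.0 + 371.63 i$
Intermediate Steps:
$m{\left(h,F \right)} = 6 + F + h$ ($m{\left(h,F \right)} = \left(F + h\right) + 6 = 6 + F + h$)
$k{\left(b \right)} = 2 b \left(2 + b\right)$ ($k{\left(b \right)} = \left(b + 2\right) \left(b + b\right) = \left(2 + b\right) 2 b = 2 b \left(2 + b\right)$)
$c{\left(Y \right)} = 205$ ($c{\left(Y \right)} = 276 - 71 = 205$)
$\sqrt{-20116 - 117989} - c{\left(k{\left(m{\left(-4,-2 \right)} \right)} \right)} = \sqrt{-20116 - 117989} - 205 = \sqrt{-138105} - 205 = 9 i \sqrt{1705} - 205 = -205 + 9 i \sqrt{1705}$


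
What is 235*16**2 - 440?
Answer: 59720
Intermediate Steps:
235*16**2 - 440 = 235*256 - 440 = 60160 - 440 = 59720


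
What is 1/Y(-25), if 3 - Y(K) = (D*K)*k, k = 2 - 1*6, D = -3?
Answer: 1/303 ≈ 0.0033003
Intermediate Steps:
k = -4 (k = 2 - 6 = -4)
Y(K) = 3 - 12*K (Y(K) = 3 - (-3*K)*(-4) = 3 - 12*K)
1/Y(-25) = 1/(3 - 12*(-25)) = 1/(3 + 300) = 1/303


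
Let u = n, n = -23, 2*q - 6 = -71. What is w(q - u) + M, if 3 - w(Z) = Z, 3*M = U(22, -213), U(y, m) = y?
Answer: 119/6 ≈ 19.833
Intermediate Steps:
q = -65/2 (q = 3 + (½)*(-71) = 3 - 71/2 = -65/2 ≈ -32.500)
u = -23
M = 22/3 (M = (⅓)*22 = 22/3 ≈ 7.3333)
w(Z) = 3 - Z
w(q - u) + M = (3 - (-65/2 - 1*(-23))) + 22/3 = (3 - (-65/2 + 23)) + 22/3 = (3 - 1*(-19/2)) + 22/3 = (3 + 19/2) + 22/3 = 25/2 + 22/3 = 119/6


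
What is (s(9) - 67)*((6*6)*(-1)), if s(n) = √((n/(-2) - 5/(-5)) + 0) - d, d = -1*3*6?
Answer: 1764 - 18*I*√14 ≈ 1764.0 - 67.35*I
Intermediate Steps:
d = -18 (d = -3*6 = -18)
s(n) = 18 + √(1 - n/2) (s(n) = √((n/(-2) - 5/(-5)) + 0) - 1*(-18) = √((n*(-½) - 5*(-⅕)) + 0) + 18 = √((-n/2 + 1) + 0) + 18 = √((1 - n/2) + 0) + 18 = √(1 - n/2) + 18 = 18 + √(1 - n/2))
(s(9) - 67)*((6*6)*(-1)) = ((18 + √(4 - 2*9)/2) - 67)*((6*6)*(-1)) = ((18 + √(4 - 18)/2) - 67)*(36*(-1)) = ((18 + √(-14)/2) - 67)*(-36) = ((18 + (I*√14)/2) - 67)*(-36) = ((18 + I*√14/2) - 67)*(-36) = (-49 + I*√14/2)*(-36) = 1764 - 18*I*√14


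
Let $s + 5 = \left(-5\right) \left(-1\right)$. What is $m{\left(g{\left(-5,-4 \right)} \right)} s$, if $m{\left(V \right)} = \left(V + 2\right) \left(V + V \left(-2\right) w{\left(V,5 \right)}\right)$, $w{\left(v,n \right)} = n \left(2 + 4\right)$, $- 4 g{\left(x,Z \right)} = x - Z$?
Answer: $0$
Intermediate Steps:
$g{\left(x,Z \right)} = - \frac{x}{4} + \frac{Z}{4}$ ($g{\left(x,Z \right)} = - \frac{x - Z}{4} = - \frac{x}{4} + \frac{Z}{4}$)
$s = 0$ ($s = -5 - -5 = -5 + 5 = 0$)
$w{\left(v,n \right)} = 6 n$ ($w{\left(v,n \right)} = n 6 = 6 n$)
$m{\left(V \right)} = - 59 V \left(2 + V\right)$ ($m{\left(V \right)} = \left(V + 2\right) \left(V + V \left(-2\right) 6 \cdot 5\right) = \left(2 + V\right) \left(V + - 2 V 30\right) = \left(2 + V\right) \left(V - 60 V\right) = \left(2 + V\right) \left(- 59 V\right) = - 59 V \left(2 + V\right)$)
$m{\left(g{\left(-5,-4 \right)} \right)} s = - 59 \left(\left(- \frac{1}{4}\right) \left(-5\right) + \frac{1}{4} \left(-4\right)\right) \left(2 + \left(\left(- \frac{1}{4}\right) \left(-5\right) + \frac{1}{4} \left(-4\right)\right)\right) 0 = - 59 \left(\frac{5}{4} - 1\right) \left(2 + \left(\frac{5}{4} - 1\right)\right) 0 = \left(-59\right) \frac{1}{4} \left(2 + \frac{1}{4}\right) 0 = \left(-59\right) \frac{1}{4} \cdot \frac{9}{4} \cdot 0 = \left(- \frac{531}{16}\right) 0 = 0$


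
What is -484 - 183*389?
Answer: -71671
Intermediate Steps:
-484 - 183*389 = -484 - 71187 = -71671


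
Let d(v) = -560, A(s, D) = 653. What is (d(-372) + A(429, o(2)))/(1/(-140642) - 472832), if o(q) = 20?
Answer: -13079706/66500038145 ≈ -0.00019669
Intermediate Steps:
(d(-372) + A(429, o(2)))/(1/(-140642) - 472832) = (-560 + 653)/(1/(-140642) - 472832) = 93/(-1/140642 - 472832) = 93/(-66500038145/140642) = 93*(-140642/66500038145) = -13079706/66500038145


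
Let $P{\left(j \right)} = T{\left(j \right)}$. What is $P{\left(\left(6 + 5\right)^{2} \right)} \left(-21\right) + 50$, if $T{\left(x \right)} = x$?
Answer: $-2491$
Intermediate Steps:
$P{\left(j \right)} = j$
$P{\left(\left(6 + 5\right)^{2} \right)} \left(-21\right) + 50 = \left(6 + 5\right)^{2} \left(-21\right) + 50 = 11^{2} \left(-21\right) + 50 = 121 \left(-21\right) + 50 = -2541 + 50 = -2491$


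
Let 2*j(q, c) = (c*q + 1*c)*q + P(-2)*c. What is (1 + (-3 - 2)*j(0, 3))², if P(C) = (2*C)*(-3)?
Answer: 7921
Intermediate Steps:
P(C) = -6*C
j(q, c) = 6*c + q*(c + c*q)/2 (j(q, c) = ((c*q + 1*c)*q + (-6*(-2))*c)/2 = ((c*q + c)*q + 12*c)/2 = ((c + c*q)*q + 12*c)/2 = (q*(c + c*q) + 12*c)/2 = (12*c + q*(c + c*q))/2 = 6*c + q*(c + c*q)/2)
(1 + (-3 - 2)*j(0, 3))² = (1 + (-3 - 2)*((½)*3*(12 + 0 + 0²)))² = (1 - 5*3*(12 + 0 + 0)/2)² = (1 - 5*3*12/2)² = (1 - 5*18)² = (1 - 90)² = (-89)² = 7921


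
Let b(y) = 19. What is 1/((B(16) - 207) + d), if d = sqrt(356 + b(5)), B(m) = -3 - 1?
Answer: -211/44146 - 5*sqrt(15)/44146 ≈ -0.0052183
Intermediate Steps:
B(m) = -4
d = 5*sqrt(15) (d = sqrt(356 + 19) = sqrt(375) = 5*sqrt(15) ≈ 19.365)
1/((B(16) - 207) + d) = 1/((-4 - 207) + 5*sqrt(15)) = 1/(-211 + 5*sqrt(15))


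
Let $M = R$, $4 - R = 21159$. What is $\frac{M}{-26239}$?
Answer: $\frac{21155}{26239} \approx 0.80624$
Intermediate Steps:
$R = -21155$ ($R = 4 - 21159 = -21155$)
$M = -21155$
$\frac{M}{-26239} = - \frac{21155}{-26239} = \left(-21155\right) \left(- \frac{1}{26239}\right) = \frac{21155}{26239}$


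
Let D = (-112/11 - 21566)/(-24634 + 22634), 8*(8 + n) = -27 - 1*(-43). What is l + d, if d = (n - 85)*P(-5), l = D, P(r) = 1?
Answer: -882331/11000 ≈ -80.212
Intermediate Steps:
n = -6 (n = -8 + (-27 - 1*(-43))/8 = -8 + (-27 + 43)/8 = -8 + (⅛)*16 = -8 + 2 = -6)
D = 118669/11000 (D = (-112*1/11 - 21566)/(-2000) = (-112/11 - 21566)*(-1/2000) = -237338/11*(-1/2000) = 118669/11000 ≈ 10.788)
l = 118669/11000 ≈ 10.788
d = -91 (d = (-6 - 85)*1 = -91*1 = -91)
l + d = 118669/11000 - 91 = -882331/11000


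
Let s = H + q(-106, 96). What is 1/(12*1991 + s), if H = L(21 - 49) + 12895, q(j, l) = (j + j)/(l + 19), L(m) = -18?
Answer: 115/4228223 ≈ 2.7198e-5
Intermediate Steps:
q(j, l) = 2*j/(19 + l) (q(j, l) = (2*j)/(19 + l) = 2*j/(19 + l))
H = 12877 (H = -18 + 12895 = 12877)
s = 1480643/115 (s = 12877 + 2*(-106)/(19 + 96) = 12877 + 2*(-106)/115 = 12877 + 2*(-106)*(1/115) = 12877 - 212/115 = 1480643/115 ≈ 12875.)
1/(12*1991 + s) = 1/(12*1991 + 1480643/115) = 1/(23892 + 1480643/115) = 1/(4228223/115) = 115/4228223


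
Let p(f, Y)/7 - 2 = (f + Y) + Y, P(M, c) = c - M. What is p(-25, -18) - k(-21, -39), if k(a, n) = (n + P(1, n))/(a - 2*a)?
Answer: -8594/21 ≈ -409.24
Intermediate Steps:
p(f, Y) = 14 + 7*f + 14*Y (p(f, Y) = 14 + 7*((f + Y) + Y) = 14 + 7*((Y + f) + Y) = 14 + 7*(f + 2*Y) = 14 + (7*f + 14*Y) = 14 + 7*f + 14*Y)
k(a, n) = -(-1 + 2*n)/a (k(a, n) = (n + (n - 1*1))/(a - 2*a) = (n + (n - 1))/((-a)) = (n + (-1 + n))*(-1/a) = (-1 + 2*n)*(-1/a) = -(-1 + 2*n)/a)
p(-25, -18) - k(-21, -39) = (14 + 7*(-25) + 14*(-18)) - (1 - 2*(-39))/(-21) = (14 - 175 - 252) - (-1)*(1 + 78)/21 = -413 - (-1)*79/21 = -413 - 1*(-79/21) = -413 + 79/21 = -8594/21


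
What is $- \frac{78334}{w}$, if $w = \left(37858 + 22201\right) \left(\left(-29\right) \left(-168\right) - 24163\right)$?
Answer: $\frac{78334}{1158598169} \approx 6.7611 \cdot 10^{-5}$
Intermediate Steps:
$w = -1158598169$ ($w = 60059 \left(4872 - 24163\right) = 60059 \left(-19291\right) = -1158598169$)
$- \frac{78334}{w} = - \frac{78334}{-1158598169} = \left(-78334\right) \left(- \frac{1}{1158598169}\right) = \frac{78334}{1158598169}$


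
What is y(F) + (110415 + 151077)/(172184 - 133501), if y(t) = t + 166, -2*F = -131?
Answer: 18433213/77366 ≈ 238.26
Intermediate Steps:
F = 131/2 (F = -½*(-131) = 131/2 ≈ 65.500)
y(t) = 166 + t
y(F) + (110415 + 151077)/(172184 - 133501) = (166 + 131/2) + (110415 + 151077)/(172184 - 133501) = 463/2 + 261492/38683 = 18433213/77366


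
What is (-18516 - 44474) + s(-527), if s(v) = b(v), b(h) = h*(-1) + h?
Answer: -62990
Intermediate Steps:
b(h) = 0 (b(h) = -h + h = 0)
s(v) = 0
(-18516 - 44474) + s(-527) = (-18516 - 44474) + 0 = -62990 + 0 = -62990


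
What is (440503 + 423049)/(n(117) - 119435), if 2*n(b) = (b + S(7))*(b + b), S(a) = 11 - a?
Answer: -431776/52639 ≈ -8.2026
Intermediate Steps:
n(b) = b*(4 + b) (n(b) = ((b + (11 - 1*7))*(b + b))/2 = ((b + (11 - 7))*(2*b))/2 = ((b + 4)*(2*b))/2 = ((4 + b)*(2*b))/2 = (2*b*(4 + b))/2 = b*(4 + b))
(440503 + 423049)/(n(117) - 119435) = (440503 + 423049)/(117*(4 + 117) - 119435) = 863552/(117*121 - 119435) = 863552/(14157 - 119435) = 863552/(-105278) = 863552*(-1/105278) = -431776/52639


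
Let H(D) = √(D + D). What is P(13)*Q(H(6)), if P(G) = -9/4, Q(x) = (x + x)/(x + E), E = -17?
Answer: 54/277 + 153*√3/277 ≈ 1.1516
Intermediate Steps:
H(D) = √2*√D (H(D) = √(2*D) = √2*√D)
Q(x) = 2*x/(-17 + x) (Q(x) = (x + x)/(x - 17) = (2*x)/(-17 + x) = 2*x/(-17 + x))
P(G) = -9/4 (P(G) = -9*¼ = -9/4)
P(13)*Q(H(6)) = -9*√2*√6/(2*(-17 + √2*√6)) = -9*2*√3/(2*(-17 + 2*√3)) = -9*√3/(-17 + 2*√3)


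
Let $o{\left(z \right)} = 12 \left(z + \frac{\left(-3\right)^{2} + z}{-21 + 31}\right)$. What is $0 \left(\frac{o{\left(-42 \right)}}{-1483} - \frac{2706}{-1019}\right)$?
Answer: $0$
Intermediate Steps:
$o{\left(z \right)} = \frac{54}{5} + \frac{66 z}{5}$ ($o{\left(z \right)} = 12 \left(z + \frac{9 + z}{10}\right) = 12 \left(z + \left(9 + z\right) \frac{1}{10}\right) = 12 \left(z + \left(\frac{9}{10} + \frac{z}{10}\right)\right) = 12 \left(\frac{9}{10} + \frac{11 z}{10}\right) = \frac{54}{5} + \frac{66 z}{5}$)
$0 \left(\frac{o{\left(-42 \right)}}{-1483} - \frac{2706}{-1019}\right) = 0 \left(\frac{\frac{54}{5} + \frac{66}{5} \left(-42\right)}{-1483} - \frac{2706}{-1019}\right) = 0 \left(\left(\frac{54}{5} - \frac{2772}{5}\right) \left(- \frac{1}{1483}\right) - - \frac{2706}{1019}\right) = 0 \left(\left(- \frac{2718}{5}\right) \left(- \frac{1}{1483}\right) + \frac{2706}{1019}\right) = 0 \left(\frac{2718}{7415} + \frac{2706}{1019}\right) = 0 \cdot \frac{22834632}{7555885} = 0$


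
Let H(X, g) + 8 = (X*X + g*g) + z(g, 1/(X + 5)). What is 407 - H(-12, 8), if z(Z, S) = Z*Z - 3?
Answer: 146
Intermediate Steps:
z(Z, S) = -3 + Z² (z(Z, S) = Z² - 3 = -3 + Z²)
H(X, g) = -11 + X² + 2*g² (H(X, g) = -8 + ((X*X + g*g) + (-3 + g²)) = -8 + ((X² + g²) + (-3 + g²)) = -8 + (-3 + X² + 2*g²) = -11 + X² + 2*g²)
407 - H(-12, 8) = 407 - (-11 + (-12)² + 2*8²) = 407 - (-11 + 144 + 2*64) = 407 - (-11 + 144 + 128) = 407 - 1*261 = 407 - 261 = 146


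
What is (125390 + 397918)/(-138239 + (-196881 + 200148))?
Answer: -130827/33743 ≈ -3.8772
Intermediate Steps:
(125390 + 397918)/(-138239 + (-196881 + 200148)) = 523308/(-138239 + 3267) = 523308/(-134972) = 523308*(-1/134972) = -130827/33743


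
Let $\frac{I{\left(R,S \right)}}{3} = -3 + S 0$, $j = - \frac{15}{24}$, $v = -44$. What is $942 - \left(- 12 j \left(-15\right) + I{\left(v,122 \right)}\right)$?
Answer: $\frac{2127}{2} \approx 1063.5$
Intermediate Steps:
$j = - \frac{5}{8}$ ($j = \left(-15\right) \frac{1}{24} = - \frac{5}{8} \approx -0.625$)
$I{\left(R,S \right)} = -9$ ($I{\left(R,S \right)} = 3 \left(-3 + S 0\right) = 3 \left(-3 + 0\right) = 3 \left(-3\right) = -9$)
$942 - \left(- 12 j \left(-15\right) + I{\left(v,122 \right)}\right) = 942 - \left(\left(-12\right) \left(- \frac{5}{8}\right) \left(-15\right) - 9\right) = 942 - \left(\frac{15}{2} \left(-15\right) - 9\right) = 942 - \left(- \frac{225}{2} - 9\right) = 942 - - \frac{243}{2} = 942 + \frac{243}{2} = \frac{2127}{2}$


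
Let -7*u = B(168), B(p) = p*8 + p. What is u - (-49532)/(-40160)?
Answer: -2181023/10040 ≈ -217.23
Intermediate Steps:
B(p) = 9*p (B(p) = 8*p + p = 9*p)
u = -216 (u = -9*168/7 = -⅐*1512 = -216)
u - (-49532)/(-40160) = -216 - (-49532)/(-40160) = -216 - (-49532)*(-1)/40160 = -216 - 1*12383/10040 = -216 - 12383/10040 = -2181023/10040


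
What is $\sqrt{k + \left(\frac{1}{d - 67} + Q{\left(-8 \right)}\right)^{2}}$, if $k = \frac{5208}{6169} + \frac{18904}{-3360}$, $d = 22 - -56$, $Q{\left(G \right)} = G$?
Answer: $\frac{\sqrt{12208031272185}}{459690} \approx 7.6008$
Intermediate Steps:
$d = 78$ ($d = 22 + 56 = 78$)
$k = - \frac{399677}{83580}$ ($k = 5208 \cdot \frac{1}{6169} + 18904 \left(- \frac{1}{3360}\right) = \frac{168}{199} - \frac{2363}{420} = - \frac{399677}{83580} \approx -4.782$)
$\sqrt{k + \left(\frac{1}{d - 67} + Q{\left(-8 \right)}\right)^{2}} = \sqrt{- \frac{399677}{83580} + \left(\frac{1}{78 - 67} - 8\right)^{2}} = \sqrt{- \frac{399677}{83580} + \left(\frac{1}{11} - 8\right)^{2}} = \sqrt{- \frac{399677}{83580} + \left(- \frac{87}{11}\right)^{2}} = \sqrt{- \frac{399677}{83580} + \frac{7569}{121}} = \sqrt{\frac{584256103}{10113180}} = \frac{\sqrt{12208031272185}}{459690}$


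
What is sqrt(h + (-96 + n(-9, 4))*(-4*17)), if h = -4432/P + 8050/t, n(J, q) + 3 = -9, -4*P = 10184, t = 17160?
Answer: sqrt(8763845550066321)/1092234 ≈ 85.710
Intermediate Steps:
P = -2546 (P = -1/4*10184 = -2546)
n(J, q) = -12 (n(J, q) = -3 - 9 = -12)
h = 4827421/2184468 (h = -4432/(-2546) + 8050/17160 = -4432*(-1/2546) + 8050*(1/17160) = 2216/1273 + 805/1716 = 4827421/2184468 ≈ 2.2099)
sqrt(h + (-96 + n(-9, 4))*(-4*17)) = sqrt(4827421/2184468 + (-96 - 12)*(-4*17)) = sqrt(4827421/2184468 - 108*(-68)) = sqrt(4827421/2184468 + 7344) = sqrt(16047560413/2184468) = sqrt(8763845550066321)/1092234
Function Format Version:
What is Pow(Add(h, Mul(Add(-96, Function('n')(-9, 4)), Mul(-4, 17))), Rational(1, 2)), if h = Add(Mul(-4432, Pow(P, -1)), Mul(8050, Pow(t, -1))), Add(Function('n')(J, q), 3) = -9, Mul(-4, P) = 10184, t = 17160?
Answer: Mul(Rational(1, 1092234), Pow(8763845550066321, Rational(1, 2))) ≈ 85.710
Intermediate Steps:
P = -2546 (P = Mul(Rational(-1, 4), 10184) = -2546)
Function('n')(J, q) = -12 (Function('n')(J, q) = Add(-3, -9) = -12)
h = Rational(4827421, 2184468) (h = Add(Mul(-4432, Pow(-2546, -1)), Mul(8050, Pow(17160, -1))) = Add(Mul(-4432, Rational(-1, 2546)), Mul(8050, Rational(1, 17160))) = Add(Rational(2216, 1273), Rational(805, 1716)) = Rational(4827421, 2184468) ≈ 2.2099)
Pow(Add(h, Mul(Add(-96, Function('n')(-9, 4)), Mul(-4, 17))), Rational(1, 2)) = Pow(Add(Rational(4827421, 2184468), Mul(Add(-96, -12), Mul(-4, 17))), Rational(1, 2)) = Pow(Add(Rational(4827421, 2184468), Mul(-108, -68)), Rational(1, 2)) = Pow(Add(Rational(4827421, 2184468), 7344), Rational(1, 2)) = Pow(Rational(16047560413, 2184468), Rational(1, 2)) = Mul(Rational(1, 1092234), Pow(8763845550066321, Rational(1, 2)))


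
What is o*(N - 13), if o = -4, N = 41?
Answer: -112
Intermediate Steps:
o*(N - 13) = -4*(41 - 13) = -4*28 = -112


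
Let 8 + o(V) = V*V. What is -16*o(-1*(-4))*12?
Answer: -1536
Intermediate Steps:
o(V) = -8 + V² (o(V) = -8 + V*V = -8 + V²)
-16*o(-1*(-4))*12 = -16*(-8 + (-1*(-4))²)*12 = -16*(-8 + 4²)*12 = -16*(-8 + 16)*12 = -16*8*12 = -128*12 = -1536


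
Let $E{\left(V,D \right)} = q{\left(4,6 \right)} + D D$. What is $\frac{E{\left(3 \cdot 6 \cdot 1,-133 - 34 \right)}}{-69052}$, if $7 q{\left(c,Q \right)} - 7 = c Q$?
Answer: $- \frac{97627}{241682} \approx -0.40395$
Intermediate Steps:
$q{\left(c,Q \right)} = 1 + \frac{Q c}{7}$ ($q{\left(c,Q \right)} = 1 + \frac{c Q}{7} = 1 + \frac{Q c}{7}$)
$E{\left(V,D \right)} = \frac{31}{7} + D^{2}$ ($E{\left(V,D \right)} = \left(1 + \frac{1}{7} \cdot 6 \cdot 4\right) + D D = \left(1 + \frac{24}{7}\right) + D^{2} = \frac{31}{7} + D^{2}$)
$\frac{E{\left(3 \cdot 6 \cdot 1,-133 - 34 \right)}}{-69052} = \frac{\frac{31}{7} + \left(-133 - 34\right)^{2}}{-69052} = \left(\frac{31}{7} + \left(-133 - 34\right)^{2}\right) \left(- \frac{1}{69052}\right) = \left(\frac{31}{7} + \left(-167\right)^{2}\right) \left(- \frac{1}{69052}\right) = \left(\frac{31}{7} + 27889\right) \left(- \frac{1}{69052}\right) = \frac{195254}{7} \left(- \frac{1}{69052}\right) = - \frac{97627}{241682}$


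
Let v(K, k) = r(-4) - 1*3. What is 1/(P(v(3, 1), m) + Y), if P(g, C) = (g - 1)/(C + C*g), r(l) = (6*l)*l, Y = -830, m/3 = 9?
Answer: -1269/1053224 ≈ -0.0012049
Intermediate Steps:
m = 27 (m = 3*9 = 27)
r(l) = 6*l²
v(K, k) = 93 (v(K, k) = 6*(-4)² - 1*3 = 6*16 - 3 = 96 - 3 = 93)
P(g, C) = (-1 + g)/(C + C*g)
1/(P(v(3, 1), m) + Y) = 1/((-1 + 93)/(27*(1 + 93)) - 830) = 1/((1/27)*92/94 - 830) = 1/((1/27)*(1/94)*92 - 830) = 1/(46/1269 - 830) = 1/(-1053224/1269) = -1269/1053224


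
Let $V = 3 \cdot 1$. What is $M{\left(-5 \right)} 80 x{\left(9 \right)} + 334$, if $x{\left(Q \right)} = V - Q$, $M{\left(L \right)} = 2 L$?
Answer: $5134$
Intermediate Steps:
$V = 3$
$x{\left(Q \right)} = 3 - Q$
$M{\left(-5 \right)} 80 x{\left(9 \right)} + 334 = 2 \left(-5\right) 80 \left(3 - 9\right) + 334 = \left(-10\right) 80 \left(3 - 9\right) + 334 = \left(-800\right) \left(-6\right) + 334 = 4800 + 334 = 5134$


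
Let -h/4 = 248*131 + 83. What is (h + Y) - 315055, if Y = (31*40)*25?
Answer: -414339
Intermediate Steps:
h = -130284 (h = -4*(248*131 + 83) = -4*(32488 + 83) = -4*32571 = -130284)
Y = 31000 (Y = 1240*25 = 31000)
(h + Y) - 315055 = (-130284 + 31000) - 315055 = -99284 - 315055 = -414339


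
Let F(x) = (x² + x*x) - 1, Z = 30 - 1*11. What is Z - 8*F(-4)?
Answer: -229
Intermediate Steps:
Z = 19 (Z = 30 - 11 = 19)
F(x) = -1 + 2*x² (F(x) = (x² + x²) - 1 = 2*x² - 1 = -1 + 2*x²)
Z - 8*F(-4) = 19 - 8*(-1 + 2*(-4)²) = 19 - 8*(-1 + 2*16) = 19 - 8*(-1 + 32) = 19 - 8*31 = 19 - 248 = -229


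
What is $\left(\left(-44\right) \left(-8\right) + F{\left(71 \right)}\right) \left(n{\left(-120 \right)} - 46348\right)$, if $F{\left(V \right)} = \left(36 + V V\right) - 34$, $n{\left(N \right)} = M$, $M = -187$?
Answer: $-251056325$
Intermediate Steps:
$n{\left(N \right)} = -187$
$F{\left(V \right)} = 2 + V^{2}$ ($F{\left(V \right)} = \left(36 + V^{2}\right) - 34 = 2 + V^{2}$)
$\left(\left(-44\right) \left(-8\right) + F{\left(71 \right)}\right) \left(n{\left(-120 \right)} - 46348\right) = \left(\left(-44\right) \left(-8\right) + \left(2 + 71^{2}\right)\right) \left(-187 - 46348\right) = \left(352 + \left(2 + 5041\right)\right) \left(-46535\right) = \left(352 + 5043\right) \left(-46535\right) = 5395 \left(-46535\right) = -251056325$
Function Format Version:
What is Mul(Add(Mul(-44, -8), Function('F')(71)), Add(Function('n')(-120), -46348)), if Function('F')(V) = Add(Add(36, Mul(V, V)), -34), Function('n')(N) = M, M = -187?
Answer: -251056325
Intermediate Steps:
Function('n')(N) = -187
Function('F')(V) = Add(2, Pow(V, 2)) (Function('F')(V) = Add(Add(36, Pow(V, 2)), -34) = Add(2, Pow(V, 2)))
Mul(Add(Mul(-44, -8), Function('F')(71)), Add(Function('n')(-120), -46348)) = Mul(Add(Mul(-44, -8), Add(2, Pow(71, 2))), Add(-187, -46348)) = Mul(Add(352, Add(2, 5041)), -46535) = Mul(Add(352, 5043), -46535) = Mul(5395, -46535) = -251056325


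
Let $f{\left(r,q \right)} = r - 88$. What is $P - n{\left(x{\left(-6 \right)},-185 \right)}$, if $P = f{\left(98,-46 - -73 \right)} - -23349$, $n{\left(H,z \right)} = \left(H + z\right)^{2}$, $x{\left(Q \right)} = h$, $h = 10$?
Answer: $-7266$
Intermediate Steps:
$f{\left(r,q \right)} = -88 + r$
$x{\left(Q \right)} = 10$
$P = 23359$ ($P = \left(-88 + 98\right) - -23349 = 10 + 23349 = 23359$)
$P - n{\left(x{\left(-6 \right)},-185 \right)} = 23359 - \left(10 - 185\right)^{2} = 23359 - \left(-175\right)^{2} = 23359 - 30625 = -7266$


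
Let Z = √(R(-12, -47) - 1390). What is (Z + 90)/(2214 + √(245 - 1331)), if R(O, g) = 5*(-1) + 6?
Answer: (90 + I*√1389)/(2214 + I*√1086) ≈ 0.040892 + 0.016225*I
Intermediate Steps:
R(O, g) = 1 (R(O, g) = -5 + 6 = 1)
Z = I*√1389 (Z = √(1 - 1390) = √(-1389) = I*√1389 ≈ 37.269*I)
(Z + 90)/(2214 + √(245 - 1331)) = (I*√1389 + 90)/(2214 + √(245 - 1331)) = (90 + I*√1389)/(2214 + √(-1086)) = (90 + I*√1389)/(2214 + I*√1086)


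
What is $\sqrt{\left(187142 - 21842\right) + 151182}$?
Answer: $\sqrt{316482} \approx 562.57$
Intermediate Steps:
$\sqrt{\left(187142 - 21842\right) + 151182} = \sqrt{165300 + 151182} = \sqrt{316482}$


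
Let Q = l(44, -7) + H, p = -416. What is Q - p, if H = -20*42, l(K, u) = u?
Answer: -431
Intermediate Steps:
H = -840
Q = -847 (Q = -7 - 840 = -847)
Q - p = -847 - 1*(-416) = -847 + 416 = -431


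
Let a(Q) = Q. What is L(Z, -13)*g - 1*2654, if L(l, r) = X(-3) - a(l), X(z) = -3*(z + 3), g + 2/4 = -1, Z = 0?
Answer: -2654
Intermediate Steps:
g = -3/2 (g = -1/2 - 1 = -3/2 ≈ -1.5000)
X(z) = -9 - 3*z (X(z) = -3*(3 + z) = -9 - 3*z)
L(l, r) = -l (L(l, r) = (-9 - 3*(-3)) - l = (-9 + 9) - l = 0 - l = -l)
L(Z, -13)*g - 1*2654 = -1*0*(-3/2) - 1*2654 = 0*(-3/2) - 2654 = 0 - 2654 = -2654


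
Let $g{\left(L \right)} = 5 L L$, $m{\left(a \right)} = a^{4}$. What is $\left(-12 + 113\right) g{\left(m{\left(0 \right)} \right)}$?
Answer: $0$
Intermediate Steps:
$g{\left(L \right)} = 5 L^{2}$
$\left(-12 + 113\right) g{\left(m{\left(0 \right)} \right)} = \left(-12 + 113\right) 5 \left(0^{4}\right)^{2} = 101 \cdot 5 \cdot 0^{2} = 101 \cdot 5 \cdot 0 = 101 \cdot 0 = 0$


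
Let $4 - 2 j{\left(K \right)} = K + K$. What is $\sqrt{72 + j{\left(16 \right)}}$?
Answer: $\sqrt{58} \approx 7.6158$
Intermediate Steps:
$j{\left(K \right)} = 2 - K$ ($j{\left(K \right)} = 2 - \frac{K + K}{2} = 2 - \frac{2 K}{2} = 2 - K$)
$\sqrt{72 + j{\left(16 \right)}} = \sqrt{72 + \left(2 - 16\right)} = \sqrt{72 - 14} = \sqrt{58}$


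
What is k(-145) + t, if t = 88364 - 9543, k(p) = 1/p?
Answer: 11429044/145 ≈ 78821.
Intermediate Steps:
t = 78821
k(-145) + t = 1/(-145) + 78821 = -1/145 + 78821 = 11429044/145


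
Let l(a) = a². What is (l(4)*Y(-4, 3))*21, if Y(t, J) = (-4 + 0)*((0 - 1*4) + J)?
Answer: 1344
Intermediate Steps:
Y(t, J) = 16 - 4*J (Y(t, J) = -4*((0 - 4) + J) = -4*(-4 + J) = 16 - 4*J)
(l(4)*Y(-4, 3))*21 = (4²*(16 - 4*3))*21 = (16*(16 - 12))*21 = (16*4)*21 = 64*21 = 1344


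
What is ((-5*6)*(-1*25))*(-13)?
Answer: -9750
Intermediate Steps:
((-5*6)*(-1*25))*(-13) = -30*(-25)*(-13) = 750*(-13) = -9750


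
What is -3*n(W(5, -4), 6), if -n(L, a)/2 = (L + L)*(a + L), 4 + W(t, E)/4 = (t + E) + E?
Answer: 7392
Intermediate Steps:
W(t, E) = -16 + 4*t + 8*E (W(t, E) = -16 + 4*((t + E) + E) = -16 + 4*((E + t) + E) = -16 + 4*(t + 2*E) = -16 + (4*t + 8*E) = -16 + 4*t + 8*E)
n(L, a) = -4*L*(L + a) (n(L, a) = -2*(L + L)*(a + L) = -2*2*L*(L + a) = -4*L*(L + a))
-3*n(W(5, -4), 6) = -(-12)*(-16 + 4*5 + 8*(-4))*((-16 + 4*5 + 8*(-4)) + 6) = -(-12)*(-16 + 20 - 32)*((-16 + 20 - 32) + 6) = -(-12)*(-28)*(-28 + 6) = -(-12)*(-28)*(-22) = -3*(-2464) = 7392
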